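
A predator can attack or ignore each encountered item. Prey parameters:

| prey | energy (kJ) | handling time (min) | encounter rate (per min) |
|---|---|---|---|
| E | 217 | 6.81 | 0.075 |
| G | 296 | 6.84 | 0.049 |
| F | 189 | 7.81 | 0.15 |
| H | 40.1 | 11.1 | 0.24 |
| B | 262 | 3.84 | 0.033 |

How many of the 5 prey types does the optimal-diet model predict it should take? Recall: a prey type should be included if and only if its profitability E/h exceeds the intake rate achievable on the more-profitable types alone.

4

Rank by E/h (kJ/min): B 68.2, G 43.3, E 31.9, F 24.2, H 3.61. Include each in turn until the next type's E/h falls below the running intake rate.
Rate on top 1: 7.674. G: 43.3 > 7.674 → include.
Rate on top 2: 15.84. E: 31.9 > 15.84 → include.
Rate on top 3: 19.99. F: 24.2 > 19.99 → include.
Rate on top 4: 21.56. H: 3.61 < 21.56 → exclude; stop.
Optimal diet: B, G, E, F — 4 of 5 types.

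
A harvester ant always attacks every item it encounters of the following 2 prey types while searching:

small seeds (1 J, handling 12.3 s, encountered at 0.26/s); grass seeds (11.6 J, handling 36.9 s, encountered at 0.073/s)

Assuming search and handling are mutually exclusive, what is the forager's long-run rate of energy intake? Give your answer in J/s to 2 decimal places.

R = Σλ_iE_i / (1 + Σλ_ih_i)
Numerator: 0.26×1 + 0.073×11.6 = 1.107
Denominator: 1 + 0.26×12.3 + 0.073×36.9 = 6.892
R = 1.107/6.892 = 0.1606 J/s

0.16 J/s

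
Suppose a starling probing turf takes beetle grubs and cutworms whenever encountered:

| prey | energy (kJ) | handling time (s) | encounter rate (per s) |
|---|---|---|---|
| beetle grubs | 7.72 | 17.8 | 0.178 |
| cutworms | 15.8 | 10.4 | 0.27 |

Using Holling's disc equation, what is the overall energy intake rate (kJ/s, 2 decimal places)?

0.81 kJ/s

Energy encountered per unit search time: 0.178×7.72 + 0.27×15.8 = 5.64 kJ/s.
Handling time per unit search time: 0.178×17.8 + 0.27×10.4 = 5.976.
Rate = 5.64/(1 + 5.976) = 0.8085 kJ/s.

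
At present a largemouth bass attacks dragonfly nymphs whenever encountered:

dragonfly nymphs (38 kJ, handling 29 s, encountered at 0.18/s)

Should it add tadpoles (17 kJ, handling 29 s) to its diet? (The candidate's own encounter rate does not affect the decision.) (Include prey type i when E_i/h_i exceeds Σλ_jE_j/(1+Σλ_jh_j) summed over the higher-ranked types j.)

No

On dragonfly nymphs alone, R = ΣλE/(1+Σλh) = 6.84/6.22 = 1.1 kJ/s.
Profitability of tadpoles: 17/29 = 0.5862 kJ/s.
0.5862 < 1.1, so adding tadpoles would lower the average — exclude it.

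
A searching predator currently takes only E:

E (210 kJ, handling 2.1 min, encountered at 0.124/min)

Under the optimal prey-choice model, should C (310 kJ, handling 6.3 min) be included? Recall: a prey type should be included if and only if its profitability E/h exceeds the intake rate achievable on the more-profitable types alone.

Intake rate on the current diet: R = (0.124×210) / (1 + 0.124×2.1) = 26.04/1.26 = 20.66 kJ/min.
C: E/h = 310/6.3 = 49.21 kJ/min.
Since 49.21 > R, including C increases the long-run rate.

Yes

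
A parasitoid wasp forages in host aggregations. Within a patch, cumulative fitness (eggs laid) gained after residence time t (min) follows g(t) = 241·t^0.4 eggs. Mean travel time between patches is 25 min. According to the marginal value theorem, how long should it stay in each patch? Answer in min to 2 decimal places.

16.67 min

Maximise g(t)/(T+t): set derivative to zero → g'(t)(T+t) = g(t).
g'(t) = 0.4·241·t^-0.6. Setting 0.4·241·t^-0.6 = 241·t^0.4/(25+t) gives 0.4(25+t) = t, so 0.60·t = 0.4×25.
t* = 0.4×25/0.60 = 16.67 min.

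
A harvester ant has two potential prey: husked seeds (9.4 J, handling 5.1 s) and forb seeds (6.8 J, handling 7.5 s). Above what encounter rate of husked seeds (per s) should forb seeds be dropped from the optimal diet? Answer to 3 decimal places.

The zero-one rule: include forb seeds iff E₂/h₂ > λE₁/(1+λh₁). Equality gives the switch point.
λE₁h₂ = E₂ + λE₂h₁ ⇒ λ = E₂/(E₁h₂ − E₂h₁) = 6.8/(70.5 − 34.68) = 0.1898 per s.

0.190 per s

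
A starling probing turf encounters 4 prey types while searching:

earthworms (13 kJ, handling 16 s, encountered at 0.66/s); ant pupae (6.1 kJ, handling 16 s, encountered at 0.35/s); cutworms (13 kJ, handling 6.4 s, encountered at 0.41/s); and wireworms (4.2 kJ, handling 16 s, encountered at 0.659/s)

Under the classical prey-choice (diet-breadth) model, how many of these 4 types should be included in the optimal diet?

1

E/h in descending order: cutworms 2.03, earthworms 0.812, ant pupae 0.381, wireworms 0.263 kJ/s. The optimal diet is the largest prefix of this list for which every included type satisfies E_i/h_i > R on the types above it.
Rate on top 1: 1.471. earthworms: 0.812 < 1.471 → exclude; stop.
Optimal diet: cutworms — 1 of 4 types.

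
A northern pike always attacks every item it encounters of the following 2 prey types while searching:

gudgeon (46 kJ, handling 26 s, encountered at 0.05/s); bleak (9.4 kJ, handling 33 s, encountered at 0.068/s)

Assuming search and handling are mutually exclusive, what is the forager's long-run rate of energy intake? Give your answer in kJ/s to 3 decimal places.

0.647 kJ/s

R = (0.05×46 + 0.068×9.4) / (1 + 0.05×26 + 0.068×33) = 2.939/4.544 = 0.6468 kJ/s.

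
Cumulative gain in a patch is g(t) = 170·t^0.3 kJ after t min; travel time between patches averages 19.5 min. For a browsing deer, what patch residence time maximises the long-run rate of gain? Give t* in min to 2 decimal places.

Optimal t* satisfies g'(t*) = g(t*)/(T + t*).
g'(t) = 0.3·170·t^-0.7. Setting 0.3·170·t^-0.7 = 170·t^0.3/(19.5+t) gives 0.3(19.5+t) = t, so 0.70·t = 0.3×19.5.
t* = 0.3×19.5/0.70 = 8.357 min.

8.36 min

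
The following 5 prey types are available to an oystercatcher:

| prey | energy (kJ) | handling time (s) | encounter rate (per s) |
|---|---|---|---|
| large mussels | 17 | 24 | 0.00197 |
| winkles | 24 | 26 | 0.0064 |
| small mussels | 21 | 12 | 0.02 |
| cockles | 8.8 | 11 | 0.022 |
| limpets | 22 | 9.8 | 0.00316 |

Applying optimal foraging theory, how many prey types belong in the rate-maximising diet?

E/h in descending order: limpets 2.24, small mussels 1.75, winkles 0.923, cockles 0.8, large mussels 0.708 kJ/s. The optimal diet is the largest prefix of this list for which every included type satisfies E_i/h_i > R on the types above it.
Rate on top 1: 0.06743. small mussels: 1.75 > 0.06743 → include.
Rate on top 2: 0.3852. winkles: 0.923 > 0.3852 → include.
Rate on top 3: 0.4474. cockles: 0.8 > 0.4474 → include.
Rate on top 4: 0.4982. large mussels: 0.708 > 0.4982 → include.
Optimal diet: limpets, small mussels, winkles, cockles, large mussels — 5 of 5 types.

5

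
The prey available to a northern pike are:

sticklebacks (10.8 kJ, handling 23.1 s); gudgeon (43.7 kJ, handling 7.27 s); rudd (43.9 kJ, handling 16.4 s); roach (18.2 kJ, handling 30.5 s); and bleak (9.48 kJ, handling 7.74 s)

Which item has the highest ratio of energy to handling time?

gudgeon

Profitability E/h (kJ/s): sticklebacks = 10.8/23.1 = 0.468, gudgeon = 43.7/7.27 = 6.01, rudd = 43.9/16.4 = 2.68, roach = 18.2/30.5 = 0.597, bleak = 9.48/7.74 = 1.22.
Ranked: gudgeon > rudd > bleak > roach > sticklebacks.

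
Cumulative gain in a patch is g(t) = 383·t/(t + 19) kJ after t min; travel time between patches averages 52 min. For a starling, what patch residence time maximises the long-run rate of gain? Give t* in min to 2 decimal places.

31.43 min

Optimal t* satisfies g'(t*) = g(t*)/(T + t*).
g'(t) = 383·19/(t + 19)². Setting 383·19/(t+19)² = 383t/[(t+19)(52+t)] gives 19(52+t) = t(t+19), so t² = 19×52 = 988.
t* = √988 = 31.43 min.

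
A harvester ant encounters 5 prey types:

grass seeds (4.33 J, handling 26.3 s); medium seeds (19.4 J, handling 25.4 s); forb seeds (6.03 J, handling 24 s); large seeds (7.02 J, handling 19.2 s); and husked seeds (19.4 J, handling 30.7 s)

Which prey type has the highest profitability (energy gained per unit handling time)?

Profitability E/h (J/s): grass seeds = 4.33/26.3 = 0.165, medium seeds = 19.4/25.4 = 0.764, forb seeds = 6.03/24 = 0.251, large seeds = 7.02/19.2 = 0.366, husked seeds = 19.4/30.7 = 0.632.
Ranked: medium seeds > husked seeds > large seeds > forb seeds > grass seeds.

medium seeds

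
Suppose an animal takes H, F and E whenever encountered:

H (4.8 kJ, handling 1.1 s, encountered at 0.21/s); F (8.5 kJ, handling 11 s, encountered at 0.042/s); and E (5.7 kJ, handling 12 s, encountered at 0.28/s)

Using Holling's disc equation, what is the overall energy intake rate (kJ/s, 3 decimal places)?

0.586 kJ/s

R = Σλ_iE_i / (1 + Σλ_ih_i)
Numerator: 0.21×4.8 + 0.042×8.5 + 0.28×5.7 = 2.961
Denominator: 1 + 0.21×1.1 + 0.042×11 + 0.28×12 = 5.053
R = 2.961/5.053 = 0.586 kJ/s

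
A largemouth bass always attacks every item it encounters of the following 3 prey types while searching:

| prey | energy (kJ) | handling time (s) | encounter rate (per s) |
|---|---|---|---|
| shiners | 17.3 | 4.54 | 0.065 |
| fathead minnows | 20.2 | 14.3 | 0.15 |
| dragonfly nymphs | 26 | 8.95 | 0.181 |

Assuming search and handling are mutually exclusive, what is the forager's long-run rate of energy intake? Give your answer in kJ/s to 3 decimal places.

1.751 kJ/s

R = (0.065×17.3 + 0.15×20.2 + 0.181×26) / (1 + 0.065×4.54 + 0.15×14.3 + 0.181×8.95) = 8.861/5.06 = 1.751 kJ/s.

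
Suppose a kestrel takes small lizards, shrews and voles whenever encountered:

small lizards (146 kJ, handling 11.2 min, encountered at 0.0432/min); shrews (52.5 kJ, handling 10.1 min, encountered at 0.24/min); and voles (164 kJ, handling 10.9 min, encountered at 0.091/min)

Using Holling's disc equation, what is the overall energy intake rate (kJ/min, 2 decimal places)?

6.90 kJ/min

R = (0.0432×146 + 0.24×52.5 + 0.091×164) / (1 + 0.0432×11.2 + 0.24×10.1 + 0.091×10.9) = 33.83/4.9 = 6.905 kJ/min.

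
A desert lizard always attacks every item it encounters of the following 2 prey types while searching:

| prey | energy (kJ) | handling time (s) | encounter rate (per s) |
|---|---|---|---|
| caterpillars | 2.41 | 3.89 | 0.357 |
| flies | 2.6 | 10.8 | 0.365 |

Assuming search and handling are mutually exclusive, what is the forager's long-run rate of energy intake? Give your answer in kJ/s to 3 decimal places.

R = (0.357×2.41 + 0.365×2.6) / (1 + 0.357×3.89 + 0.365×10.8) = 1.809/6.331 = 0.2858 kJ/s.

0.286 kJ/s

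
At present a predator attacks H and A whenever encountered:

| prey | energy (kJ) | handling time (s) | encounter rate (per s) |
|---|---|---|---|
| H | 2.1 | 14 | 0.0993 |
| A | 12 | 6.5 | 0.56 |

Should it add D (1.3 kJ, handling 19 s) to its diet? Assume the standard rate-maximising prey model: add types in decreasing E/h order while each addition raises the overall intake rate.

No

On H and A alone, R = ΣλE/(1+Σλh) = 6.929/6.03 = 1.149 kJ/s.
D: E/h = 1.3/19 = 0.06842 kJ/s.
Since 0.06842 < R, time spent handling D is better spent searching.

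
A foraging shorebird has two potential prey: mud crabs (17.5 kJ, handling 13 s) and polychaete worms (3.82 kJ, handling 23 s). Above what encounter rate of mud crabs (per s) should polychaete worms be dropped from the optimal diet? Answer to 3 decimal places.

0.011 per s

Drop polychaete worms once their profitability E₂/h₂ falls below the rate achievable on mud crabs alone: E₂/h₂ = λE₁/(1 + λh₁).
Solve for λ: λE₁h₂ = E₂(1 + λh₁) → λ(E₁h₂ − E₂h₁) = E₂ → λ = E₂/(E₁h₂ − E₂h₁).
λ = 3.82/(17.5×23 − 3.82×13) = 3.82/352.8 = 0.01083 per s.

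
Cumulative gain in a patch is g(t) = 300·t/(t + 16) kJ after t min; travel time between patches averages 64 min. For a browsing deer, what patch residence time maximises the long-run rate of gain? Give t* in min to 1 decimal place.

Maximise g(t)/(T+t): set derivative to zero → g'(t)(T+t) = g(t).
g'(t) = 300·16/(t + 16)². Setting 300·16/(t+16)² = 300t/[(t+16)(64+t)] gives 16(64+t) = t(t+16), so t² = 16×64 = 1024.
t* = √1024 = 32 min.

32.0 min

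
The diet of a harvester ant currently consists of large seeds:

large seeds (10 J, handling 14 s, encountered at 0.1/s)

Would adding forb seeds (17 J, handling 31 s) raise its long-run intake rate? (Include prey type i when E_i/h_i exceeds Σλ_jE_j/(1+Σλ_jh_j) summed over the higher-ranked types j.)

Current rate: (0.1×10)/(1 + 0.1×14) = 0.4167 J/s.
Profitability of forb seeds: 17/31 = 0.5484 J/s.
Since 0.5484 > R, including forb seeds increases the long-run rate.

Yes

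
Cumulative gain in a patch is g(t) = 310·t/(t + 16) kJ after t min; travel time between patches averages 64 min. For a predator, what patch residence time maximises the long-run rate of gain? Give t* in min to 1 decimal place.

Maximise g(t)/(T+t): set derivative to zero → g'(t)(T+t) = g(t).
g'(t) = 310·16/(t + 16)². Setting 310·16/(t+16)² = 310t/[(t+16)(64+t)] gives 16(64+t) = t(t+16), so t² = 16×64 = 1024.
t* = √1024 = 32 min.

32.0 min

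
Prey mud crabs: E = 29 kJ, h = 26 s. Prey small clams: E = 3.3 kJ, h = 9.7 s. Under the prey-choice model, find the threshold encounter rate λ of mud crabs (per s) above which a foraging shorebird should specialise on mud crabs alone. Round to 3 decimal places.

The zero-one rule: include small clams iff E₂/h₂ > λE₁/(1+λh₁). Equality gives the switch point.
λE₁h₂ = E₂ + λE₂h₁ ⇒ λ = E₂/(E₁h₂ − E₂h₁) = 3.3/(281.3 − 85.8) = 0.01688 per s.

0.017 per s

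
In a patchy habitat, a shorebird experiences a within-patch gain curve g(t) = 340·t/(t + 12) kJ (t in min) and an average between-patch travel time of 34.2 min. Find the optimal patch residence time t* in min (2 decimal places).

20.26 min

Optimal t* satisfies g'(t*) = g(t*)/(T + t*).
g'(t) = 340·12/(t + 12)². Setting 340·12/(t+12)² = 340t/[(t+12)(34.2+t)] gives 12(34.2+t) = t(t+12), so t² = 12×34.2 = 410.4.
t* = √410.4 = 20.26 min.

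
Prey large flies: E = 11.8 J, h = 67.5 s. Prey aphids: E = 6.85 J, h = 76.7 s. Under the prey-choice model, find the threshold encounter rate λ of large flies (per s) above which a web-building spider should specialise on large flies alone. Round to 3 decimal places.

At the threshold, the rate on large flies alone equals the profitability of aphids: λ·11.8/(1 + λ·67.5) = 6.85/76.7 = 0.08931.
Rearranging, λ(11.8 − 0.08931×67.5) = 0.08931, so λ = 0.08931/5.772 = 0.01547 per s.

0.015 per s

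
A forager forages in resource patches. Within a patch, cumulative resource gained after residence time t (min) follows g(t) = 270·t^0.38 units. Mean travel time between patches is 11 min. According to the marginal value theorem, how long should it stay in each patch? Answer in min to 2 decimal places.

6.74 min

Optimal t* satisfies g'(t*) = g(t*)/(T + t*).
g'(t) = 0.38·270·t^-0.62. Setting 0.38·270·t^-0.62 = 270·t^0.38/(11+t) gives 0.38(11+t) = t, so 0.62·t = 0.38×11.
t* = 0.38×11/0.62 = 6.742 min.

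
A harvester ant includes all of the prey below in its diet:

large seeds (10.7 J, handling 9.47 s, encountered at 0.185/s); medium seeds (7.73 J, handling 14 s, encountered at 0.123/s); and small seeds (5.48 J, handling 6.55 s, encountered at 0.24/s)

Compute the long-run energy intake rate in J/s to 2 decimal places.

0.70 J/s

Energy encountered per unit search time: 0.185×10.7 + 0.123×7.73 + 0.24×5.48 = 4.245 J/s.
Handling time per unit search time: 0.185×9.47 + 0.123×14 + 0.24×6.55 = 5.046.
Rate = 4.245/(1 + 5.046) = 0.7022 J/s.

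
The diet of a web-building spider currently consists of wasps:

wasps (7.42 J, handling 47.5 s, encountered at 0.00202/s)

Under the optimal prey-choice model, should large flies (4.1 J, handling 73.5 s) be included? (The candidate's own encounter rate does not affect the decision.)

Yes

Intake rate on the current diet: R = (0.00202×7.42) / (1 + 0.00202×47.5) = 0.01499/1.096 = 0.01368 J/s.
large flies: E/h = 4.1/73.5 = 0.05578 J/s.
Since 0.05578 > R, including large flies increases the long-run rate.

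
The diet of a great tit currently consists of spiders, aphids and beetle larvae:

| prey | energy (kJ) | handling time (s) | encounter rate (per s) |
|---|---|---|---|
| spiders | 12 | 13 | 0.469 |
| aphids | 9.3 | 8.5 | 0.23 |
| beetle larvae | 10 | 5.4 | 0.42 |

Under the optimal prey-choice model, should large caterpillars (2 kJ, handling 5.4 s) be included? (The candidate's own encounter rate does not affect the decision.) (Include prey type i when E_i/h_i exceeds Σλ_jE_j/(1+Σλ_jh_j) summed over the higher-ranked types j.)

Intake rate on the current diet: R = (0.469×12 + 0.23×9.3 + 0.42×10) / (1 + 0.469×13 + 0.23×8.5 + 0.42×5.4) = 11.97/11.32 = 1.057 kJ/s.
Profitability of large caterpillars: 2/5.4 = 0.3704 kJ/s.
Since 0.3704 < R, time spent handling large caterpillars is better spent searching.

No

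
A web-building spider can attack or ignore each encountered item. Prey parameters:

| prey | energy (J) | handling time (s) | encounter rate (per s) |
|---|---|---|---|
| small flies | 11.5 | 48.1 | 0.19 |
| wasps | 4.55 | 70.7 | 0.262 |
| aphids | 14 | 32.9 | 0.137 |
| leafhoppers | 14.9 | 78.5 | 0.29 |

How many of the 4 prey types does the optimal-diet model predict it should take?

1

Rank by E/h (J/s): aphids 0.426, small flies 0.239, leafhoppers 0.19, wasps 0.0644. Include each in turn until the next type's E/h falls below the running intake rate.
Rate on top 1: 0.3483. small flies: 0.239 < 0.3483 → exclude; stop.
Optimal diet: aphids — 1 of 4 types.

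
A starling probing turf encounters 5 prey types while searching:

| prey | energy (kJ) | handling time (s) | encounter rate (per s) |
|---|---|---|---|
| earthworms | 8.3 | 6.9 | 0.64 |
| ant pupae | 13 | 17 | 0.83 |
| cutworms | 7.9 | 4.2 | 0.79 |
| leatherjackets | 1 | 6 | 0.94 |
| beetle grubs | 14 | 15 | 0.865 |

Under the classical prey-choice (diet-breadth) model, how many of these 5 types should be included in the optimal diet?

E/h in descending order: cutworms 1.88, earthworms 1.2, beetle grubs 0.933, ant pupae 0.765, leatherjackets 0.167 kJ/s. The optimal diet is the largest prefix of this list for which every included type satisfies E_i/h_i > R on the types above it.
Rate on top 1: 1.445. earthworms: 1.2 < 1.445 → exclude; stop.
Optimal diet: cutworms — 1 of 5 types.

1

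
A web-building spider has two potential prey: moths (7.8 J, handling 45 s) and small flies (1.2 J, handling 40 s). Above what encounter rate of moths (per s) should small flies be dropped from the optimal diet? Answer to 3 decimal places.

The zero-one rule: include small flies iff E₂/h₂ > λE₁/(1+λh₁). Equality gives the switch point.
λE₁h₂ = E₂ + λE₂h₁ ⇒ λ = E₂/(E₁h₂ − E₂h₁) = 1.2/(312 − 54) = 0.004651 per s.

0.005 per s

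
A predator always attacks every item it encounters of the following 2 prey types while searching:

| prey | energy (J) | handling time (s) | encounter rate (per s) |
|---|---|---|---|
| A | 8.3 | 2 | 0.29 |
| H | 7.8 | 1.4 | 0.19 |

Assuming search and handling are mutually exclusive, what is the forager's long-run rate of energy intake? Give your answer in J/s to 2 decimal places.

2.11 J/s

R = Σλ_iE_i / (1 + Σλ_ih_i)
Numerator: 0.29×8.3 + 0.19×7.8 = 3.889
Denominator: 1 + 0.29×2 + 0.19×1.4 = 1.846
R = 3.889/1.846 = 2.107 J/s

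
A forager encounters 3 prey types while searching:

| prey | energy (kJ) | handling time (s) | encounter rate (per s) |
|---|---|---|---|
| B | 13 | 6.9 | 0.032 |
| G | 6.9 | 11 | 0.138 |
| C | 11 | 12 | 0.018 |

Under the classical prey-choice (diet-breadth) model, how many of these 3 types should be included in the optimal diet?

Profitabilities (E/h, kJ/s): B 1.88, C 0.917, G 0.627. Add prey in this order while the next type's profitability exceeds the intake rate on those already taken.
Rate on top 1: 0.3408. C: 0.917 > 0.3408 → include.
Rate on top 2: 0.4273. G: 0.627 > 0.4273 → include.
Optimal diet: B, C, G — 3 of 3 types.

3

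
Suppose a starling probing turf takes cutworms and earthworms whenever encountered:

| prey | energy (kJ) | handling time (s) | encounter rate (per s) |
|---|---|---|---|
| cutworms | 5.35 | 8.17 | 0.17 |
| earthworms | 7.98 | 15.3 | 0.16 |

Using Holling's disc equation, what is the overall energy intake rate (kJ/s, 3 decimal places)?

0.452 kJ/s

R = Σλ_iE_i / (1 + Σλ_ih_i)
Numerator: 0.17×5.35 + 0.16×7.98 = 2.186
Denominator: 1 + 0.17×8.17 + 0.16×15.3 = 4.837
R = 2.186/4.837 = 0.452 kJ/s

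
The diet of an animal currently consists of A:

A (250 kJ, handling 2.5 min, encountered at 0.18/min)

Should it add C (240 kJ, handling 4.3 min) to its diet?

Current rate: (0.18×250)/(1 + 0.18×2.5) = 31.03 kJ/min.
Profitability of C: 240/4.3 = 55.81 kJ/min.
Since 55.81 > R, including C increases the long-run rate.

Yes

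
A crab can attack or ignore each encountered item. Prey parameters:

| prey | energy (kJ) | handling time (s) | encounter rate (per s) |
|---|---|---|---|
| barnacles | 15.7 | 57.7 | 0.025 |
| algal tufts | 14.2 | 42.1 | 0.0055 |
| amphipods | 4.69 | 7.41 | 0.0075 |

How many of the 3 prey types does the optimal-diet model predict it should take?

Profitabilities (E/h, kJ/s): amphipods 0.633, algal tufts 0.337, barnacles 0.272. Add prey in this order while the next type's profitability exceeds the intake rate on those already taken.
Rate on top 1: 0.03332. algal tufts: 0.337 > 0.03332 → include.
Rate on top 2: 0.08801. barnacles: 0.272 > 0.08801 → include.
Optimal diet: amphipods, algal tufts, barnacles — 3 of 3 types.

3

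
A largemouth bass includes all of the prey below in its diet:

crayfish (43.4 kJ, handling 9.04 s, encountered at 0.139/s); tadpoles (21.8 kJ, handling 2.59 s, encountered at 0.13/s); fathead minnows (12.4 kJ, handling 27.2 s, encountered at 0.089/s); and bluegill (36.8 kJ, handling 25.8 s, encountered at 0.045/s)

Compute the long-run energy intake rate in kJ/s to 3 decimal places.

1.883 kJ/s

R = (0.139×43.4 + 0.13×21.8 + 0.089×12.4 + 0.045×36.8) / (1 + 0.139×9.04 + 0.13×2.59 + 0.089×27.2 + 0.045×25.8) = 11.63/6.175 = 1.883 kJ/s.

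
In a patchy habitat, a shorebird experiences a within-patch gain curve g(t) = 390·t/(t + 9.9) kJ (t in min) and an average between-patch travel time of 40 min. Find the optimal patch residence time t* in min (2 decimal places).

19.90 min

Maximise g(t)/(T+t): set derivative to zero → g'(t)(T+t) = g(t).
g'(t) = 390·9.9/(t + 9.9)². Setting 390·9.9/(t+9.9)² = 390t/[(t+9.9)(40+t)] gives 9.9(40+t) = t(t+9.9), so t² = 9.9×40 = 396.
t* = √396 = 19.9 min.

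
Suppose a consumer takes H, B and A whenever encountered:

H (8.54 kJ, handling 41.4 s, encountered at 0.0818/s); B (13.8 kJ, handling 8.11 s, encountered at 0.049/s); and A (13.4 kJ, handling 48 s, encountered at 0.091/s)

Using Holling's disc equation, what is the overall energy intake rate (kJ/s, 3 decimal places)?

R = (0.0818×8.54 + 0.049×13.8 + 0.091×13.4) / (1 + 0.0818×41.4 + 0.049×8.11 + 0.091×48) = 2.594/9.152 = 0.2835 kJ/s.

0.283 kJ/s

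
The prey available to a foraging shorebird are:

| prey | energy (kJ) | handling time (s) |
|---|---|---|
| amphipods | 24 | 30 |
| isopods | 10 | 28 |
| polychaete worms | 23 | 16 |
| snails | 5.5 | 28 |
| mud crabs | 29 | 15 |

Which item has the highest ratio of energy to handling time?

mud crabs

Profitability E/h (kJ/s): amphipods = 24/30 = 0.8, isopods = 10/28 = 0.357, polychaete worms = 23/16 = 1.44, snails = 5.5/28 = 0.196, mud crabs = 29/15 = 1.93.
Ranked: mud crabs > polychaete worms > amphipods > isopods > snails.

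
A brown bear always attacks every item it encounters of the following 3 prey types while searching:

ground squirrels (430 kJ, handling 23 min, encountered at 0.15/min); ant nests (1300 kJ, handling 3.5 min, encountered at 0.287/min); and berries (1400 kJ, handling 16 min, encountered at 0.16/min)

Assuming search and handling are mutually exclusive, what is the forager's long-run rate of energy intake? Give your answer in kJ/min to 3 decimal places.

82.550 kJ/min

R = Σλ_iE_i / (1 + Σλ_ih_i)
Numerator: 0.15×430 + 0.287×1300 + 0.16×1400 = 661.6
Denominator: 1 + 0.15×23 + 0.287×3.5 + 0.16×16 = 8.014
R = 661.6/8.014 = 82.55 kJ/min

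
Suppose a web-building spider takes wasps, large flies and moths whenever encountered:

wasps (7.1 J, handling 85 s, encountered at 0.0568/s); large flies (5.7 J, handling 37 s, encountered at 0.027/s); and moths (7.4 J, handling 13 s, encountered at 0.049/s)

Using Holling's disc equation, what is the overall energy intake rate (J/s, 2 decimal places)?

0.12 J/s

Energy encountered per unit search time: 0.0568×7.1 + 0.027×5.7 + 0.049×7.4 = 0.9198 J/s.
Handling time per unit search time: 0.0568×85 + 0.027×37 + 0.049×13 = 6.464.
Rate = 0.9198/(1 + 6.464) = 0.1232 J/s.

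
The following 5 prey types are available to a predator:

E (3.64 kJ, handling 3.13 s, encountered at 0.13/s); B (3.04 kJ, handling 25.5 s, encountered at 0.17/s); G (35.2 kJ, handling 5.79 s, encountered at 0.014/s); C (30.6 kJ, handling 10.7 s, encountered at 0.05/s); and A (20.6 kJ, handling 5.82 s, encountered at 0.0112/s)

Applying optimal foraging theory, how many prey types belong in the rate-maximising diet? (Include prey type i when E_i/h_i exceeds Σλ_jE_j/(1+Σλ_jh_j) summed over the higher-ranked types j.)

Profitabilities (E/h, kJ/s): G 6.08, A 3.54, C 2.86, E 1.16, B 0.119. Add prey in this order while the next type's profitability exceeds the intake rate on those already taken.
Rate on top 1: 0.4558. A: 3.54 > 0.4558 → include.
Rate on top 2: 0.6312. C: 2.86 > 0.6312 → include.
Rate on top 3: 1.34. E: 1.16 < 1.34 → exclude; stop.
Optimal diet: G, A, C — 3 of 5 types.

3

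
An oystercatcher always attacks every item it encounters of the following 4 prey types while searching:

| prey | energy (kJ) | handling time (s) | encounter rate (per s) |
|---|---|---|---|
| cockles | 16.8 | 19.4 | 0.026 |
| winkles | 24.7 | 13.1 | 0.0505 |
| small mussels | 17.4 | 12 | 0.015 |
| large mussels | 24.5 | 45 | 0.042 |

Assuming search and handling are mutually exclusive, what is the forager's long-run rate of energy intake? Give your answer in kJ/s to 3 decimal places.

0.702 kJ/s

R = (0.026×16.8 + 0.0505×24.7 + 0.015×17.4 + 0.042×24.5) / (1 + 0.026×19.4 + 0.0505×13.1 + 0.015×12 + 0.042×45) = 2.974/4.236 = 0.7021 kJ/s.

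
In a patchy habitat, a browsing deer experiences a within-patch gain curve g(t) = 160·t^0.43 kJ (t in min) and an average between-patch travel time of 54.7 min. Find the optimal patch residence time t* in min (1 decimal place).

Maximise g(t)/(T+t): set derivative to zero → g'(t)(T+t) = g(t).
g'(t) = 0.43·160·t^-0.57. Setting 0.43·160·t^-0.57 = 160·t^0.43/(54.7+t) gives 0.43(54.7+t) = t, so 0.57·t = 0.43×54.7.
t* = 0.43×54.7/0.57 = 41.26 min.

41.3 min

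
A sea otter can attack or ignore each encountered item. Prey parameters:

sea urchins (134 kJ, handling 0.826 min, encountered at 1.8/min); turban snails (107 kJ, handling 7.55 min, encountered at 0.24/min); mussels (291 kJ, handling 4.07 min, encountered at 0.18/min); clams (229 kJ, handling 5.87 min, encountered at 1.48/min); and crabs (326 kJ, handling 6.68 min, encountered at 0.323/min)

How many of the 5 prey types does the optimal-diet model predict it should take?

1

Rank by E/h (kJ/min): sea urchins 162, mussels 71.5, crabs 48.8, clams 39, turban snails 14.2. Include each in turn until the next type's E/h falls below the running intake rate.
Rate on top 1: 96.99. mussels: 71.5 < 96.99 → exclude; stop.
Optimal diet: sea urchins — 1 of 5 types.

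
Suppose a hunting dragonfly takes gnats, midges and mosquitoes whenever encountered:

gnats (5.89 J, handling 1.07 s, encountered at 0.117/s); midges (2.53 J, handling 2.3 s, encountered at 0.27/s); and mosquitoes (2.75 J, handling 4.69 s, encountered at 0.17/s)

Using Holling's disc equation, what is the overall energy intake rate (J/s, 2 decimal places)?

Energy encountered per unit search time: 0.117×5.89 + 0.27×2.53 + 0.17×2.75 = 1.84 J/s.
Handling time per unit search time: 0.117×1.07 + 0.27×2.3 + 0.17×4.69 = 1.543.
Rate = 1.84/(1 + 1.543) = 0.7233 J/s.

0.72 J/s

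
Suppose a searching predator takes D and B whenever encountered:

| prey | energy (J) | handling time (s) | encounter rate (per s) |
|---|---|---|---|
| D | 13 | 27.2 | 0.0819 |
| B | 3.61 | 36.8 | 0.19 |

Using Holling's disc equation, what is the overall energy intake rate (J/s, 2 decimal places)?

R = (0.0819×13 + 0.19×3.61) / (1 + 0.0819×27.2 + 0.19×36.8) = 1.751/10.22 = 0.1713 J/s.

0.17 J/s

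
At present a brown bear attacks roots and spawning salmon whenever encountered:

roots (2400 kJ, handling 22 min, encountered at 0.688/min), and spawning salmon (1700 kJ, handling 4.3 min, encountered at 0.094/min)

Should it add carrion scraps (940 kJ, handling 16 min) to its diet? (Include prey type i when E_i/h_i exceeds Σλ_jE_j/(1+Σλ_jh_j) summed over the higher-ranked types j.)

On roots and spawning salmon alone, R = ΣλE/(1+Σλh) = 1811/16.54 = 109.5 kJ/min.
Profitability of carrion scraps: 940/16 = 58.75 kJ/min.
58.75 < 109.5, so adding carrion scraps would lower the average — exclude it.

No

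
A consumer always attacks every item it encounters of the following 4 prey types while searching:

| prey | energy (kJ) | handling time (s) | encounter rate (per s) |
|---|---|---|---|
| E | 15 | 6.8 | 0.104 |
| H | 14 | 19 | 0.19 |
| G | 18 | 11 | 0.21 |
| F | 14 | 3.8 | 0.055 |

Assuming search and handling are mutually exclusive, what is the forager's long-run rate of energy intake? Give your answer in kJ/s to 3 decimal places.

1.119 kJ/s

Energy encountered per unit search time: 0.104×15 + 0.19×14 + 0.21×18 + 0.055×14 = 8.77 kJ/s.
Handling time per unit search time: 0.104×6.8 + 0.19×19 + 0.21×11 + 0.055×3.8 = 6.836.
Rate = 8.77/(1 + 6.836) = 1.119 kJ/s.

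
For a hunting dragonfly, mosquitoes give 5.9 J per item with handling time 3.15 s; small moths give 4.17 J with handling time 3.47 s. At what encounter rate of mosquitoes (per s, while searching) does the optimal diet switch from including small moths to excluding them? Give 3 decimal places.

At the threshold, the rate on mosquitoes alone equals the profitability of small moths: λ·5.9/(1 + λ·3.15) = 4.17/3.47 = 1.202.
Rearranging, λ(5.9 − 1.202×3.15) = 1.202, so λ = 1.202/2.115 = 0.5683 per s.

0.568 per s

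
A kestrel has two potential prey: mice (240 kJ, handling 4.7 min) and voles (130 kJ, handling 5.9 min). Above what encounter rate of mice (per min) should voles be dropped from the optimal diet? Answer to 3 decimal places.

At the threshold, the rate on mice alone equals the profitability of voles: λ·240/(1 + λ·4.7) = 130/5.9 = 22.03.
Rearranging, λ(240 − 22.03×4.7) = 22.03, so λ = 22.03/136.4 = 0.1615 per min.

0.161 per min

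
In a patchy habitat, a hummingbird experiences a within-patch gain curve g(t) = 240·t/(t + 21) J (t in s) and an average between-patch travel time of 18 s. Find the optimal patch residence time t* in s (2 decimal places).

19.44 s

By the marginal value theorem, leave when the instantaneous gain rate g'(t) equals the habitat-wide average g(t)/(T + t).
g'(t) = 240·21/(t + 21)². Setting 240·21/(t+21)² = 240t/[(t+21)(18+t)] gives 21(18+t) = t(t+21), so t² = 21×18 = 378.
t* = √378 = 19.44 s.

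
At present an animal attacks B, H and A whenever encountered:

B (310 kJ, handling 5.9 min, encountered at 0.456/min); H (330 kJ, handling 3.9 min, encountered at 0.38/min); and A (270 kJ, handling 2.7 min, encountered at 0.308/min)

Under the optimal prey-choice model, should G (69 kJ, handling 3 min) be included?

On B, H and A alone, R = ΣλE/(1+Σλh) = 349.9/6.004 = 58.28 kJ/min.
G: E/h = 69/3 = 23 kJ/min.
Since 23 < R, time spent handling G is better spent searching.

No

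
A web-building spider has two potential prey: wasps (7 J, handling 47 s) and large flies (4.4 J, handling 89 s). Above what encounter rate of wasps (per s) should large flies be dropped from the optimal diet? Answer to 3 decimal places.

Drop large flies once their profitability E₂/h₂ falls below the rate achievable on wasps alone: E₂/h₂ = λE₁/(1 + λh₁).
Solve for λ: λE₁h₂ = E₂(1 + λh₁) → λ(E₁h₂ − E₂h₁) = E₂ → λ = E₂/(E₁h₂ − E₂h₁).
λ = 4.4/(7×89 − 4.4×47) = 4.4/416.2 = 0.01057 per s.

0.011 per s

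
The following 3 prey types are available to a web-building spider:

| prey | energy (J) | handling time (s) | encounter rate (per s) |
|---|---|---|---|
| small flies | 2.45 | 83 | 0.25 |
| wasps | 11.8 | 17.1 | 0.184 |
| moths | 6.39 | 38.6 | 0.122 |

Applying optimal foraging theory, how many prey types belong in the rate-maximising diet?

Rank by E/h (J/s): wasps 0.69, moths 0.166, small flies 0.0295. Include each in turn until the next type's E/h falls below the running intake rate.
Rate on top 1: 0.5236. moths: 0.166 < 0.5236 → exclude; stop.
Optimal diet: wasps — 1 of 3 types.

1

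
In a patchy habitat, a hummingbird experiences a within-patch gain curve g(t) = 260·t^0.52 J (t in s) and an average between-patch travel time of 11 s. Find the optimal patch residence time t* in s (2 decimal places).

11.92 s

Maximise g(t)/(T+t): set derivative to zero → g'(t)(T+t) = g(t).
g'(t) = 0.52·260·t^-0.48. Setting 0.52·260·t^-0.48 = 260·t^0.52/(11+t) gives 0.52(11+t) = t, so 0.48·t = 0.52×11.
t* = 0.52×11/0.48 = 11.92 s.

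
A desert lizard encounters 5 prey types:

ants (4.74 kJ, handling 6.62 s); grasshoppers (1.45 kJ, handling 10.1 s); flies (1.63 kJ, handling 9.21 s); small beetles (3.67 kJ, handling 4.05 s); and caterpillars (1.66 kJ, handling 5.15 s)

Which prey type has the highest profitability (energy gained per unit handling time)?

small beetles

Profitability E/h (kJ/s): ants = 4.74/6.62 = 0.716, grasshoppers = 1.45/10.1 = 0.144, flies = 1.63/9.21 = 0.177, small beetles = 3.67/4.05 = 0.906, caterpillars = 1.66/5.15 = 0.322.
Ranked: small beetles > ants > caterpillars > flies > grasshoppers.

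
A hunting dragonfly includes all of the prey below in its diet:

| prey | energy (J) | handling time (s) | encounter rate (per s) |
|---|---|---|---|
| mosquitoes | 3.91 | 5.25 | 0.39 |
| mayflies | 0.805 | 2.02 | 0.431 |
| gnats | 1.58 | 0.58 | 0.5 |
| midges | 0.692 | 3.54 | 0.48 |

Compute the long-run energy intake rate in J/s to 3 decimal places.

0.507 J/s

Energy encountered per unit search time: 0.39×3.91 + 0.431×0.805 + 0.5×1.58 + 0.48×0.692 = 2.994 J/s.
Handling time per unit search time: 0.39×5.25 + 0.431×2.02 + 0.5×0.58 + 0.48×3.54 = 4.907.
Rate = 2.994/(1 + 4.907) = 0.5068 J/s.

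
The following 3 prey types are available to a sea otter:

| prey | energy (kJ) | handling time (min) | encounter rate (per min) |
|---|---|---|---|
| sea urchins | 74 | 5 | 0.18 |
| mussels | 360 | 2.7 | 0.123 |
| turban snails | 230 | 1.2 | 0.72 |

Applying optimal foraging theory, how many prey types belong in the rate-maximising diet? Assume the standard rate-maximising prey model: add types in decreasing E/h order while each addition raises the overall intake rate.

Rank by E/h (kJ/min): turban snails 192, mussels 133, sea urchins 14.8. Include each in turn until the next type's E/h falls below the running intake rate.
Rate on top 1: 88.84. mussels: 133 > 88.84 → include.
Rate on top 2: 95.57. sea urchins: 14.8 < 95.57 → exclude; stop.
Optimal diet: turban snails, mussels — 2 of 3 types.

2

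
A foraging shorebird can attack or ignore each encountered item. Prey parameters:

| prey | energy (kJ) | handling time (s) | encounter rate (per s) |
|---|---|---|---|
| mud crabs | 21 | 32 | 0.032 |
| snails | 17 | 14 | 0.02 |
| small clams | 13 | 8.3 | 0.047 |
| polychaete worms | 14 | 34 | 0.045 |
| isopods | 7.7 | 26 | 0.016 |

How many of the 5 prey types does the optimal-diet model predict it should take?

3

E/h in descending order: small clams 1.57, snails 1.21, mud crabs 0.656, polychaete worms 0.412, isopods 0.296 kJ/s. The optimal diet is the largest prefix of this list for which every included type satisfies E_i/h_i > R on the types above it.
Rate on top 1: 0.4395. snails: 1.21 > 0.4395 → include.
Rate on top 2: 0.5694. mud crabs: 0.656 > 0.5694 → include.
Rate on top 3: 0.6024. polychaete worms: 0.412 < 0.6024 → exclude; stop.
Optimal diet: small clams, snails, mud crabs — 3 of 5 types.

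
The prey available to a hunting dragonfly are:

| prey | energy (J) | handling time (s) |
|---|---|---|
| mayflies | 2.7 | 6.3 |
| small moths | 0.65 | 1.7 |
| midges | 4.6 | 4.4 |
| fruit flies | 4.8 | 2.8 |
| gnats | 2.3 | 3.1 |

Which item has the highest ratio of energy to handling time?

In descending order of E/h:
fruit flies: 4.8/2.8 = 1.71 J/s
midges: 4.6/4.4 = 1.05 J/s
gnats: 2.3/3.1 = 0.742 J/s
mayflies: 2.7/6.3 = 0.429 J/s
small moths: 0.65/1.7 = 0.382 J/s

fruit flies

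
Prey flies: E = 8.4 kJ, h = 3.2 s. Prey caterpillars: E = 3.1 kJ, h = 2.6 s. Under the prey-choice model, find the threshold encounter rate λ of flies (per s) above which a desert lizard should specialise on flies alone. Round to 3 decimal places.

The zero-one rule: include caterpillars iff E₂/h₂ > λE₁/(1+λh₁). Equality gives the switch point.
λE₁h₂ = E₂ + λE₂h₁ ⇒ λ = E₂/(E₁h₂ − E₂h₁) = 3.1/(21.84 − 9.92) = 0.2601 per s.

0.260 per s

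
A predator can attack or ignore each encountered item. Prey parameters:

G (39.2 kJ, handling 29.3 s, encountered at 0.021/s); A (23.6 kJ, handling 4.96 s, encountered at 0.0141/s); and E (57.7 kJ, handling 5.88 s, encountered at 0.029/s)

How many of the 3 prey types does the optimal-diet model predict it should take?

E/h in descending order: E 9.81, A 4.76, G 1.34 kJ/s. The optimal diet is the largest prefix of this list for which every included type satisfies E_i/h_i > R on the types above it.
Rate on top 1: 1.43. A: 4.76 > 1.43 → include.
Rate on top 2: 1.617. G: 1.34 < 1.617 → exclude; stop.
Optimal diet: E, A — 2 of 3 types.

2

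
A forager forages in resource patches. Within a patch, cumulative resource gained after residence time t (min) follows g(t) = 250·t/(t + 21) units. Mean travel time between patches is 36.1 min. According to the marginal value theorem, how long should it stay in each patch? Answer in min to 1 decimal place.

By the marginal value theorem, leave when the instantaneous gain rate g'(t) equals the habitat-wide average g(t)/(T + t).
g'(t) = 250·21/(t + 21)². Setting 250·21/(t+21)² = 250t/[(t+21)(36.1+t)] gives 21(36.1+t) = t(t+21), so t² = 21×36.1 = 758.1.
t* = √758.1 = 27.53 min.

27.5 min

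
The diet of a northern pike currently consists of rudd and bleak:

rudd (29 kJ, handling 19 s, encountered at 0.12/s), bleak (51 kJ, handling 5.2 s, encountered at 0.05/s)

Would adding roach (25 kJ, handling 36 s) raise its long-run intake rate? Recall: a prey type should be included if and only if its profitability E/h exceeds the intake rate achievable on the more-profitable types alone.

No

Intake rate on the current diet: R = (0.12×29 + 0.05×51) / (1 + 0.12×19 + 0.05×5.2) = 6.03/3.54 = 1.703 kJ/s.
Profitability of roach: 25/36 = 0.6944 kJ/s.
0.6944 < 1.703, so adding roach would lower the average — exclude it.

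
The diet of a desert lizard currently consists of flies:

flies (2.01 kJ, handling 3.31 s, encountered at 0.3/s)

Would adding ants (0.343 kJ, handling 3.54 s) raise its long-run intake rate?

No

Intake rate on the current diet: R = (0.3×2.01) / (1 + 0.3×3.31) = 0.603/1.993 = 0.3026 kJ/s.
Profitability of ants: 0.343/3.54 = 0.09689 kJ/s.
0.09689 < 0.3026, so adding ants would lower the average — exclude it.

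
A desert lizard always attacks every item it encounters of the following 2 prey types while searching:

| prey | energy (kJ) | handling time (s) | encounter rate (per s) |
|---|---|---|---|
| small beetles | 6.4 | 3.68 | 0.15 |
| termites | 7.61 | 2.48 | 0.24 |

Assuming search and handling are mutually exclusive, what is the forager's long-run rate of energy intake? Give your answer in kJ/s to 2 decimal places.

R = (0.15×6.4 + 0.24×7.61) / (1 + 0.15×3.68 + 0.24×2.48) = 2.786/2.147 = 1.298 kJ/s.

1.30 kJ/s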